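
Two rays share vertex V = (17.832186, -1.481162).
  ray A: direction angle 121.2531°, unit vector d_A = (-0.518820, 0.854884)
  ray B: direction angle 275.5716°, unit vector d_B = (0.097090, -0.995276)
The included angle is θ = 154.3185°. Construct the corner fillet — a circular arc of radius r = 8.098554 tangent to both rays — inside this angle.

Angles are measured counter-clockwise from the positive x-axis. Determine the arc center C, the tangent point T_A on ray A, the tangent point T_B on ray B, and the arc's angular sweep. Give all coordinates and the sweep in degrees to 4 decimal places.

center=(9.9511,-4.1047) T_A=(16.8744,0.0970) T_B=(18.0114,-3.3184) sweep=25.6815

bisector direction at 198.4124° = (-0.948808,-0.315854)
center distance |VC| = r/sin(θ/2) = 8.098554/sin(77.1593°) = 8.306281
C = V + |VC|·bis = (9.9511,-4.1047)
T_A = V + ((C−V)·d_A)·d_A = V + 1.8460·d_A = (16.8744,0.0970)
T_B = V + ((C−V)·d_B)·d_B = V + 1.8460·d_B = (18.0114,-3.3184)
sweep = 180° − θ = 25.6815°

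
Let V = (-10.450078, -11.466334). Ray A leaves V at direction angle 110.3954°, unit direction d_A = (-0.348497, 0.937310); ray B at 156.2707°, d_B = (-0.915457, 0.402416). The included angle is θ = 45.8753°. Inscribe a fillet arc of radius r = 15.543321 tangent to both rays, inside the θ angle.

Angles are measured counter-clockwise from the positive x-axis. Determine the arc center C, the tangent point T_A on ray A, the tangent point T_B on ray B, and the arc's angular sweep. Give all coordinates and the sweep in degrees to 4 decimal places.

bisector direction at 133.3331° = (-0.686238,0.727377)
center distance |VC| = r/sin(θ/2) = 15.543321/sin(22.9377°) = 39.882363
C = V + |VC|·bis = (-37.8189,17.5432)
T_A = V + ((C−V)·d_A)·d_A = V + 36.7288·d_A = (-23.2500,22.9600)
T_B = V + ((C−V)·d_B)·d_B = V + 36.7288·d_B = (-44.0738,3.3139)
sweep = 180° − θ = 134.1247°

center=(-37.8189,17.5432) T_A=(-23.2500,22.9600) T_B=(-44.0738,3.3139) sweep=134.1247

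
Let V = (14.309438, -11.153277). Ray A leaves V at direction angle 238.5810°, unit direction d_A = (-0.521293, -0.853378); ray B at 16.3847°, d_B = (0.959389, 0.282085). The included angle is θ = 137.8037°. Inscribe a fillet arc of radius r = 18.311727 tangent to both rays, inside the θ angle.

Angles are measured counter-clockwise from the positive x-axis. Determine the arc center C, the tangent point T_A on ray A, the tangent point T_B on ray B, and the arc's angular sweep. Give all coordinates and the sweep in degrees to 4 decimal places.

bisector direction at 307.4829° = (0.608524,-0.793536)
center distance |VC| = r/sin(θ/2) = 18.311727/sin(68.9018°) = 19.627450
C = V + |VC|·bis = (26.2532,-26.7284)
T_A = V + ((C−V)·d_A)·d_A = V + 7.0652·d_A = (10.6264,-17.1826)
T_B = V + ((C−V)·d_B)·d_B = V + 7.0652·d_B = (21.0877,-9.1603)
sweep = 180° − θ = 42.1963°

center=(26.2532,-26.7284) T_A=(10.6264,-17.1826) T_B=(21.0877,-9.1603) sweep=42.1963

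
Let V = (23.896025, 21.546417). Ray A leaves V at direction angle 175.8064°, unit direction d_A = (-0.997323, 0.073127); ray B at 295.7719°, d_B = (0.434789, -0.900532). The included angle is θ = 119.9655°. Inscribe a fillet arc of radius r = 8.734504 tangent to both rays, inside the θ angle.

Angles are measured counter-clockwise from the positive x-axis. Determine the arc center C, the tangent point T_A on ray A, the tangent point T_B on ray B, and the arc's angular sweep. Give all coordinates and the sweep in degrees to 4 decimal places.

center=(18.2244,13.2043) T_A=(18.8632,21.9154) T_B=(26.0901,17.0020) sweep=60.0345

bisector direction at 235.7891° = (-0.562240,-0.826974)
center distance |VC| = r/sin(θ/2) = 8.734504/sin(59.9828°) = 10.087490
C = V + |VC|·bis = (18.2244,13.2043)
T_A = V + ((C−V)·d_A)·d_A = V + 5.0464·d_A = (18.8632,21.9154)
T_B = V + ((C−V)·d_B)·d_B = V + 5.0464·d_B = (26.0901,17.0020)
sweep = 180° − θ = 60.0345°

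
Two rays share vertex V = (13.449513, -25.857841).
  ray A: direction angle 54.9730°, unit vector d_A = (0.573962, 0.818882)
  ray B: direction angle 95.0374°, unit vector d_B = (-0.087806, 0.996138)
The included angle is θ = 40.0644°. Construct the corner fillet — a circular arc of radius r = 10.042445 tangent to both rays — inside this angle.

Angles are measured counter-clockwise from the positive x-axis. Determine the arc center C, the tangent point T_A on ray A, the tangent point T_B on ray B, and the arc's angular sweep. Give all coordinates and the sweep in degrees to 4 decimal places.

center=(21.0347,2.4608) T_A=(29.2583,-3.3032) T_B=(11.0311,1.5790) sweep=139.9356

bisector direction at 75.0052° = (0.258731,0.965949)
center distance |VC| = r/sin(θ/2) = 10.042445/sin(20.0322°) = 29.316882
C = V + |VC|·bis = (21.0347,2.4608)
T_A = V + ((C−V)·d_A)·d_A = V + 27.5432·d_A = (29.2583,-3.3032)
T_B = V + ((C−V)·d_B)·d_B = V + 27.5432·d_B = (11.0311,1.5790)
sweep = 180° − θ = 139.9356°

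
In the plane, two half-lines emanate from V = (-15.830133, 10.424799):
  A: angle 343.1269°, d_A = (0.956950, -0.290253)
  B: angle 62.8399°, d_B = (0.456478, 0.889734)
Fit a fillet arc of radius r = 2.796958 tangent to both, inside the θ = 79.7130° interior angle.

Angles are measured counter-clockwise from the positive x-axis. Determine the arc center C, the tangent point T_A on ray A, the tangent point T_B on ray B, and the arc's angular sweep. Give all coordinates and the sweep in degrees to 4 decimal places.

bisector direction at 22.9834° = (0.920618,0.390464)
center distance |VC| = r/sin(θ/2) = 2.796958/sin(39.8565°) = 4.364335
C = V + |VC|·bis = (-11.8122,12.1289)
T_A = V + ((C−V)·d_A)·d_A = V + 3.3503·d_A = (-12.6241,9.4524)
T_B = V + ((C−V)·d_B)·d_B = V + 3.3503·d_B = (-14.3008,13.4057)
sweep = 180° − θ = 100.2870°

center=(-11.8122,12.1289) T_A=(-12.6241,9.4524) T_B=(-14.3008,13.4057) sweep=100.2870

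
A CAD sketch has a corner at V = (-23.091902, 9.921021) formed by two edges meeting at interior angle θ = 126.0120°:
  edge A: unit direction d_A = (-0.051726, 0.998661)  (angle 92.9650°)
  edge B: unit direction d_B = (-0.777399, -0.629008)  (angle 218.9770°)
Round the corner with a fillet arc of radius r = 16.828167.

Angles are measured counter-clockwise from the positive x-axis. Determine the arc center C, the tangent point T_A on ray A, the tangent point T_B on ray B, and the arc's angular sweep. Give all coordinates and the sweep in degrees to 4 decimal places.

center=(-40.3409,17.6113) T_A=(-23.5353,18.4817) T_B=(-29.7559,4.5291) sweep=53.9880

bisector direction at 155.9710° = (-0.913339,0.407199)
center distance |VC| = r/sin(θ/2) = 16.828167/sin(63.0060°) = 18.885686
C = V + |VC|·bis = (-40.3409,17.6113)
T_A = V + ((C−V)·d_A)·d_A = V + 8.5722·d_A = (-23.5353,18.4817)
T_B = V + ((C−V)·d_B)·d_B = V + 8.5722·d_B = (-29.7559,4.5291)
sweep = 180° − θ = 53.9880°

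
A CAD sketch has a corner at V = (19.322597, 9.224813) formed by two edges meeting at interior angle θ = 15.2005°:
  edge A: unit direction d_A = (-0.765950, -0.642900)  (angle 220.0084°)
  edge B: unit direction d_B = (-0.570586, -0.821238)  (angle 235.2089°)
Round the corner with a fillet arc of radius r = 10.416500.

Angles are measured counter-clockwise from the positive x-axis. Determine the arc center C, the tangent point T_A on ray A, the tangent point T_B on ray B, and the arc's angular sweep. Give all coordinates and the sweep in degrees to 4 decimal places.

center=(-33.7749,-48.9420) T_A=(-40.4716,-40.9635) T_B=(-25.2204,-54.8855) sweep=164.7995

bisector direction at 227.6086° = (-0.674191,-0.738557)
center distance |VC| = r/sin(θ/2) = 10.416500/sin(7.6002°) = 78.757324
C = V + |VC|·bis = (-33.7749,-48.9420)
T_A = V + ((C−V)·d_A)·d_A = V + 78.0654·d_A = (-40.4716,-40.9635)
T_B = V + ((C−V)·d_B)·d_B = V + 78.0654·d_B = (-25.2204,-54.8855)
sweep = 180° − θ = 164.7995°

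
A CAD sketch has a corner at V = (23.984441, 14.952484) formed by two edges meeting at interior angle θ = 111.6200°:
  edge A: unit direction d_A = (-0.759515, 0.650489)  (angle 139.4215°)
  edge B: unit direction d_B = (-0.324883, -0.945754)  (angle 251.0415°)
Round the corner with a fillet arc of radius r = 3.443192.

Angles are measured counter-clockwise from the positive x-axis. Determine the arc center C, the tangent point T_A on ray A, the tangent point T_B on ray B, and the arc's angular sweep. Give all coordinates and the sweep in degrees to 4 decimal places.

bisector direction at 195.2315° = (-0.964872,-0.262720)
center distance |VC| = r/sin(θ/2) = 3.443192/sin(55.8100°) = 4.162574
C = V + |VC|·bis = (19.9681,13.8589)
T_A = V + ((C−V)·d_A)·d_A = V + 2.3391·d_A = (22.2078,16.4741)
T_B = V + ((C−V)·d_B)·d_B = V + 2.3391·d_B = (23.2245,12.7403)
sweep = 180° − θ = 68.3800°

center=(19.9681,13.8589) T_A=(22.2078,16.4741) T_B=(23.2245,12.7403) sweep=68.3800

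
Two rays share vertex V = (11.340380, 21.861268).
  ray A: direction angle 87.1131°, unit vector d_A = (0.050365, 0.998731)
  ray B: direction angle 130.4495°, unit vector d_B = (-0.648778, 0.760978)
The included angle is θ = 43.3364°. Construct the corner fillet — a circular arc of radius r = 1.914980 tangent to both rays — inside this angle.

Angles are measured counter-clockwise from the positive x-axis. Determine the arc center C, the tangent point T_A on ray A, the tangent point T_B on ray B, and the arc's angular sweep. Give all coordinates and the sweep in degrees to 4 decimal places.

bisector direction at 108.7813° = (-0.321957,0.946754)
center distance |VC| = r/sin(θ/2) = 1.914980/sin(21.6682°) = 5.186401
C = V + |VC|·bis = (9.6706,26.7715)
T_A = V + ((C−V)·d_A)·d_A = V + 4.8199·d_A = (11.5831,26.6751)
T_B = V + ((C−V)·d_B)·d_B = V + 4.8199·d_B = (8.2133,25.5291)
sweep = 180° − θ = 136.6636°

center=(9.6706,26.7715) T_A=(11.5831,26.6751) T_B=(8.2133,25.5291) sweep=136.6636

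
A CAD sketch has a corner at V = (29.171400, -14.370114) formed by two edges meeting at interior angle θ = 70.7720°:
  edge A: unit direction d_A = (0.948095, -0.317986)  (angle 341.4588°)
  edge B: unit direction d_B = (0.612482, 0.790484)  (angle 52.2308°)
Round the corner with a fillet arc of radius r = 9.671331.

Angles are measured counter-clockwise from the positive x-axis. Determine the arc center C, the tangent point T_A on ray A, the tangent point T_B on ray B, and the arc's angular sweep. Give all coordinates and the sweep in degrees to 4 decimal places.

bisector direction at 16.8448° = (0.957093,0.289780)
center distance |VC| = r/sin(θ/2) = 9.671331/sin(35.3860°) = 16.701143
C = V + |VC|·bis = (45.1560,-9.5305)
T_A = V + ((C−V)·d_A)·d_A = V + 13.6159·d_A = (42.0806,-18.6998)
T_B = V + ((C−V)·d_B)·d_B = V + 13.6159·d_B = (37.5109,-3.6069)
sweep = 180° − θ = 109.2280°

center=(45.1560,-9.5305) T_A=(42.0806,-18.6998) T_B=(37.5109,-3.6069) sweep=109.2280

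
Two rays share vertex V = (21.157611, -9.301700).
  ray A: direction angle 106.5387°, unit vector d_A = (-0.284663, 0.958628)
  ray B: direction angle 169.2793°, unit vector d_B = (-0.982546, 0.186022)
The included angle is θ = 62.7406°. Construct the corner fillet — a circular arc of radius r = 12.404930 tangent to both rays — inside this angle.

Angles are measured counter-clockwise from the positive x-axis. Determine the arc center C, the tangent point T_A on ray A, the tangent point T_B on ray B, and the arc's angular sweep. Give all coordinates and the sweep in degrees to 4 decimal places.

bisector direction at 137.9090° = (-0.742081,0.670310)
center distance |VC| = r/sin(θ/2) = 12.404930/sin(31.3703°) = 23.829646
C = V + |VC|·bis = (3.4741,6.6716)
T_A = V + ((C−V)·d_A)·d_A = V + 20.3462·d_A = (15.3658,10.2028)
T_B = V + ((C−V)·d_B)·d_B = V + 20.3462·d_B = (1.1665,-5.5169)
sweep = 180° − θ = 117.2594°

center=(3.4741,6.6716) T_A=(15.3658,10.2028) T_B=(1.1665,-5.5169) sweep=117.2594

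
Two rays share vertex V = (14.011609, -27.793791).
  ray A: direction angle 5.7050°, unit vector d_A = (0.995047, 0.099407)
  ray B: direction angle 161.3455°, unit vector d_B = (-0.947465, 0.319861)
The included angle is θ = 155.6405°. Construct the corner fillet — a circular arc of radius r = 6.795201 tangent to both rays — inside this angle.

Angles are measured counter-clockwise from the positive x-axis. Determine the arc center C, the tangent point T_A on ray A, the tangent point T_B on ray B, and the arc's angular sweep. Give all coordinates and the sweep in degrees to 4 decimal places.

bisector direction at 83.5252° = (0.112765,0.993622)
center distance |VC| = r/sin(θ/2) = 6.795201/sin(77.8203°) = 6.951680
C = V + |VC|·bis = (14.7955,-20.8865)
T_A = V + ((C−V)·d_A)·d_A = V + 1.4667·d_A = (15.4710,-27.6480)
T_B = V + ((C−V)·d_B)·d_B = V + 1.4667·d_B = (12.6220,-27.3247)
sweep = 180° − θ = 24.3595°

center=(14.7955,-20.8865) T_A=(15.4710,-27.6480) T_B=(12.6220,-27.3247) sweep=24.3595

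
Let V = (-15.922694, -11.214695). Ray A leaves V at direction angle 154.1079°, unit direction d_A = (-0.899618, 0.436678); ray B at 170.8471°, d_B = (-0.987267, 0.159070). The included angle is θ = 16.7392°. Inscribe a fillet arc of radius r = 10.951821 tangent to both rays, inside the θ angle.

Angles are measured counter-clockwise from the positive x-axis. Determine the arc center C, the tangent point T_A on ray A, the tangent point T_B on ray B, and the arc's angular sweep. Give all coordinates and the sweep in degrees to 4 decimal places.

center=(-87.6717,11.4386) T_A=(-82.8892,21.2911) T_B=(-89.4138,0.6263) sweep=163.2608

bisector direction at 162.4775° = (-0.953599,0.301080)
center distance |VC| = r/sin(θ/2) = 10.951821/sin(8.3696°) = 75.240193
C = V + |VC|·bis = (-87.6717,11.4386)
T_A = V + ((C−V)·d_A)·d_A = V + 74.4389·d_A = (-82.8892,21.2911)
T_B = V + ((C−V)·d_B)·d_B = V + 74.4389·d_B = (-89.4138,0.6263)
sweep = 180° − θ = 163.2608°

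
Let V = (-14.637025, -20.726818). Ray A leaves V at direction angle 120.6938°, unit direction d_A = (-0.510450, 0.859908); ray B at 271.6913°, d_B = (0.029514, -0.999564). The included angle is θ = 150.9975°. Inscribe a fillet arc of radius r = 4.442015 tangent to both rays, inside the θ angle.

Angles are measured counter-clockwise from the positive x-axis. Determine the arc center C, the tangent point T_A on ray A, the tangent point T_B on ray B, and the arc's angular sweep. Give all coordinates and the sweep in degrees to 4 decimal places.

bisector direction at 196.1925° = (-0.960330,-0.278866)
center distance |VC| = r/sin(θ/2) = 4.442015/sin(75.4988°) = 4.588185
C = V + |VC|·bis = (-19.0432,-22.0063)
T_A = V + ((C−V)·d_A)·d_A = V + 1.1489·d_A = (-15.2235,-19.7389)
T_B = V + ((C−V)·d_B)·d_B = V + 1.1489·d_B = (-14.6031,-21.8752)
sweep = 180° − θ = 29.0025°

center=(-19.0432,-22.0063) T_A=(-15.2235,-19.7389) T_B=(-14.6031,-21.8752) sweep=29.0025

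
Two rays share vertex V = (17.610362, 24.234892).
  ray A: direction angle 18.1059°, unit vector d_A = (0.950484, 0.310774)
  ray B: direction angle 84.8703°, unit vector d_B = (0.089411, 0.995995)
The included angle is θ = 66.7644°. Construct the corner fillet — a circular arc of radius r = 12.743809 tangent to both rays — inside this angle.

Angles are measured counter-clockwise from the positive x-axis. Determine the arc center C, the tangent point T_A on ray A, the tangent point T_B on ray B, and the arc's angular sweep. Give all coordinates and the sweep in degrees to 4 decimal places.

bisector direction at 51.4881° = (0.622677,0.782479)
center distance |VC| = r/sin(θ/2) = 12.743809/sin(33.3822°) = 23.161240
C = V + |VC|·bis = (32.0323,42.3581)
T_A = V + ((C−V)·d_A)·d_A = V + 19.3401·d_A = (35.9928,30.2453)
T_B = V + ((C−V)·d_B)·d_B = V + 19.3401·d_B = (19.3396,43.4975)
sweep = 180° − θ = 113.2356°

center=(32.0323,42.3581) T_A=(35.9928,30.2453) T_B=(19.3396,43.4975) sweep=113.2356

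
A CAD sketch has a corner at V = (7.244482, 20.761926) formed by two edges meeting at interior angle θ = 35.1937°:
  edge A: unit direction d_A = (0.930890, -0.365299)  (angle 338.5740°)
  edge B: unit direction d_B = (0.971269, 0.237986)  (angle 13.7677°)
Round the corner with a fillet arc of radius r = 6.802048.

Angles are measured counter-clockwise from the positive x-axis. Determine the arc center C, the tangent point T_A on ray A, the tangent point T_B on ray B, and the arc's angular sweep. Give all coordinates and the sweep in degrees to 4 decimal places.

center=(29.6939,19.2594) T_A=(27.2092,12.9274) T_B=(28.0751,25.8660) sweep=144.8063

bisector direction at 356.1708° = (0.997768,-0.066782)
center distance |VC| = r/sin(θ/2) = 6.802048/sin(17.5968°) = 22.499684
C = V + |VC|·bis = (29.6939,19.2594)
T_A = V + ((C−V)·d_A)·d_A = V + 21.4469·d_A = (27.2092,12.9274)
T_B = V + ((C−V)·d_B)·d_B = V + 21.4469·d_B = (28.0751,25.8660)
sweep = 180° − θ = 144.8063°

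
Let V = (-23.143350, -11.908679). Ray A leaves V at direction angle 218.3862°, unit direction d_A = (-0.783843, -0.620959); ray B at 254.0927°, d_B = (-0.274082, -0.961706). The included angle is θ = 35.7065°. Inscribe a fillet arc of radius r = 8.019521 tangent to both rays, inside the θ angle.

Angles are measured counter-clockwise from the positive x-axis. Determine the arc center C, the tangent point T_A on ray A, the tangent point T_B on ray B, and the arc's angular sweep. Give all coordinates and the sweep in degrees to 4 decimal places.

center=(-37.6800,-33.6556) T_A=(-42.6598,-27.3695) T_B=(-29.9675,-35.8536) sweep=144.2935

bisector direction at 236.2395° = (-0.555723,-0.831367)
center distance |VC| = r/sin(θ/2) = 8.019521/sin(17.8532°) = 26.157998
C = V + |VC|·bis = (-37.6800,-33.6556)
T_A = V + ((C−V)·d_A)·d_A = V + 24.8984·d_A = (-42.6598,-27.3695)
T_B = V + ((C−V)·d_B)·d_B = V + 24.8984·d_B = (-29.9675,-35.8536)
sweep = 180° − θ = 144.2935°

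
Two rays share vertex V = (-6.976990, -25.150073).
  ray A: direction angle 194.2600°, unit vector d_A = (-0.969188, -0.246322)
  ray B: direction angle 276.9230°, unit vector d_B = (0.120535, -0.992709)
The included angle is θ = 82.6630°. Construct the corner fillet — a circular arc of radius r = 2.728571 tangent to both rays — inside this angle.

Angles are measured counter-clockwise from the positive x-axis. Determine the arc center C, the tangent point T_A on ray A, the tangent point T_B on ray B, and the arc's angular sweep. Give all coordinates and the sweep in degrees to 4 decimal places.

center=(-9.3117,-28.5588) T_A=(-9.9838,-25.9143) T_B=(-6.6030,-28.2299) sweep=97.3370

bisector direction at 235.5915° = (-0.565089,-0.825030)
center distance |VC| = r/sin(θ/2) = 2.728571/sin(41.3315°) = 4.131603
C = V + |VC|·bis = (-9.3117,-28.5588)
T_A = V + ((C−V)·d_A)·d_A = V + 3.1024·d_A = (-9.9838,-25.9143)
T_B = V + ((C−V)·d_B)·d_B = V + 3.1024·d_B = (-6.6030,-28.2299)
sweep = 180° − θ = 97.3370°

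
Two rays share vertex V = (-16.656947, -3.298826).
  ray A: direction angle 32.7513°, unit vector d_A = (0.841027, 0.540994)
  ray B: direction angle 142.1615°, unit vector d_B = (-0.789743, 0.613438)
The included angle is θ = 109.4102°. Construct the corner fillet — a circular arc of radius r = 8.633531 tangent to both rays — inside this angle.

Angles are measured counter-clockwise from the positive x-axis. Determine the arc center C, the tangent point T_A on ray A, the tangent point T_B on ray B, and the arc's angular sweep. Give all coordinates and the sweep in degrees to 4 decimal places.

bisector direction at 87.4564° = (0.044380,0.999015)
center distance |VC| = r/sin(θ/2) = 8.633531/sin(54.7051°) = 10.577857
C = V + |VC|·bis = (-16.1875,7.2686)
T_A = V + ((C−V)·d_A)·d_A = V + 6.1117·d_A = (-11.5168,0.0076)
T_B = V + ((C−V)·d_B)·d_B = V + 6.1117·d_B = (-21.4836,0.4503)
sweep = 180° − θ = 70.5898°

center=(-16.1875,7.2686) T_A=(-11.5168,0.0076) T_B=(-21.4836,0.4503) sweep=70.5898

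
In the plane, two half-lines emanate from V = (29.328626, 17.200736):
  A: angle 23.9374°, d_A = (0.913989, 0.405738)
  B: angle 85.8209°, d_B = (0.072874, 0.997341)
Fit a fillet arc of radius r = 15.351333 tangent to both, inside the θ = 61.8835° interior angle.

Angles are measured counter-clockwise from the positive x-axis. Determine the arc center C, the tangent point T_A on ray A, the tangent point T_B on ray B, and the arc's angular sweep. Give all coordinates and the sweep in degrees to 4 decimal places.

center=(46.5053,41.6218) T_A=(52.7339,27.5908) T_B=(31.1948,42.7405) sweep=118.1165

bisector direction at 54.8792° = (0.575303,0.817940)
center distance |VC| = r/sin(θ/2) = 15.351333/sin(30.9417°) = 29.856743
C = V + |VC|·bis = (46.5053,41.6218)
T_A = V + ((C−V)·d_A)·d_A = V + 25.6078·d_A = (52.7339,27.5908)
T_B = V + ((C−V)·d_B)·d_B = V + 25.6078·d_B = (31.1948,42.7405)
sweep = 180° − θ = 118.1165°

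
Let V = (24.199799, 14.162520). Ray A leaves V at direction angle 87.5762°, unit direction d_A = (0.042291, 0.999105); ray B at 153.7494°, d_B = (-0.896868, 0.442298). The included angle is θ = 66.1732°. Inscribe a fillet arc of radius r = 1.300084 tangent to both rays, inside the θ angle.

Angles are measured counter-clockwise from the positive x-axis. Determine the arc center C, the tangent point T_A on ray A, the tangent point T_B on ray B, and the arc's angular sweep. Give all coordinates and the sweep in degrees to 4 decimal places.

center=(22.9853,16.2111) T_A=(24.2842,16.1561) T_B=(22.4102,15.0451) sweep=113.8268

bisector direction at 120.6628° = (-0.509985,0.860184)
center distance |VC| = r/sin(θ/2) = 1.300084/sin(33.0866°) = 2.381516
C = V + |VC|·bis = (22.9853,16.2111)
T_A = V + ((C−V)·d_A)·d_A = V + 1.9953·d_A = (24.2842,16.1561)
T_B = V + ((C−V)·d_B)·d_B = V + 1.9953·d_B = (22.4102,15.0451)
sweep = 180° − θ = 113.8268°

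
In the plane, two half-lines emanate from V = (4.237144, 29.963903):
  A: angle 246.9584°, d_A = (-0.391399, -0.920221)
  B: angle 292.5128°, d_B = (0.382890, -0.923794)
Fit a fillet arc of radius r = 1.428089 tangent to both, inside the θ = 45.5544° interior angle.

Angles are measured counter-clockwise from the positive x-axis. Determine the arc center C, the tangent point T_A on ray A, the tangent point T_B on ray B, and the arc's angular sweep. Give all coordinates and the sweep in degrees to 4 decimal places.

center=(4.2201,26.2752) T_A=(2.9060,26.8342) T_B=(5.5394,26.8220) sweep=134.4456

bisector direction at 269.7356° = (-0.004615,-0.999989)
center distance |VC| = r/sin(θ/2) = 1.428089/sin(22.7772°) = 3.688735
C = V + |VC|·bis = (4.2201,26.2752)
T_A = V + ((C−V)·d_A)·d_A = V + 3.4011·d_A = (2.9060,26.8342)
T_B = V + ((C−V)·d_B)·d_B = V + 3.4011·d_B = (5.5394,26.8220)
sweep = 180° − θ = 134.4456°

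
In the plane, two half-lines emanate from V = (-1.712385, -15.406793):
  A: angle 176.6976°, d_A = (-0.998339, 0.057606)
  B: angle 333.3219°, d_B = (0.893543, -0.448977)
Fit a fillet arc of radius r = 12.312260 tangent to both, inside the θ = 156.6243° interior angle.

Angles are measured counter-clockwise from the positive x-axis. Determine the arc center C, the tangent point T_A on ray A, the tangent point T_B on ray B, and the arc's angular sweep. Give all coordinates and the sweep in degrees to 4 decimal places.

center=(-4.9644,-27.5519) T_A=(-4.2552,-15.2601) T_B=(0.5635,-16.5503) sweep=23.3757

bisector direction at 255.0097° = (-0.258655,-0.965970)
center distance |VC| = r/sin(θ/2) = 12.312260/sin(78.3122°) = 12.572950
C = V + |VC|·bis = (-4.9644,-27.5519)
T_A = V + ((C−V)·d_A)·d_A = V + 2.5470·d_A = (-4.2552,-15.2601)
T_B = V + ((C−V)·d_B)·d_B = V + 2.5470·d_B = (0.5635,-16.5503)
sweep = 180° − θ = 23.3757°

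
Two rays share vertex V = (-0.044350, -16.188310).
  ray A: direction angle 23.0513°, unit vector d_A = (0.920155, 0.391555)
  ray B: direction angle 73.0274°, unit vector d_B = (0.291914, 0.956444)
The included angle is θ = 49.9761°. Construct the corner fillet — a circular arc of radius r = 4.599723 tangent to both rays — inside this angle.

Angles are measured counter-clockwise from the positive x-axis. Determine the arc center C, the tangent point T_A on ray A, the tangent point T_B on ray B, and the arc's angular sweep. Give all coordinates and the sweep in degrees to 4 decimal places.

center=(7.2361,-8.0914) T_A=(9.0371,-12.3239) T_B=(2.8367,-6.7487) sweep=130.0239

bisector direction at 48.0393° = (0.668620,0.743604)
center distance |VC| = r/sin(θ/2) = 4.599723/sin(24.9881°) = 10.888742
C = V + |VC|·bis = (7.2361,-8.0914)
T_A = V + ((C−V)·d_A)·d_A = V + 9.8695·d_A = (9.0371,-12.3239)
T_B = V + ((C−V)·d_B)·d_B = V + 9.8695·d_B = (2.8367,-6.7487)
sweep = 180° − θ = 130.0239°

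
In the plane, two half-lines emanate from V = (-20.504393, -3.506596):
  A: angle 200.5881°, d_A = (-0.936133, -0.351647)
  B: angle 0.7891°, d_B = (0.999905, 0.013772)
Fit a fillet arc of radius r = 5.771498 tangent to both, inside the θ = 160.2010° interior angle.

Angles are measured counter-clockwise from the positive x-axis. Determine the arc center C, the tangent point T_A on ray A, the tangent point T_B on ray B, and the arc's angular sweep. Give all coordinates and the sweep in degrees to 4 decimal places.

center=(-19.4178,-9.2637) T_A=(-21.4473,-3.8608) T_B=(-19.4973,-3.4927) sweep=19.7990

bisector direction at 280.6886° = (0.185471,-0.982650)
center distance |VC| = r/sin(θ/2) = 5.771498/sin(80.1005°) = 5.858730
C = V + |VC|·bis = (-19.4178,-9.2637)
T_A = V + ((C−V)·d_A)·d_A = V + 1.0072·d_A = (-21.4473,-3.8608)
T_B = V + ((C−V)·d_B)·d_B = V + 1.0072·d_B = (-19.4973,-3.4927)
sweep = 180° − θ = 19.7990°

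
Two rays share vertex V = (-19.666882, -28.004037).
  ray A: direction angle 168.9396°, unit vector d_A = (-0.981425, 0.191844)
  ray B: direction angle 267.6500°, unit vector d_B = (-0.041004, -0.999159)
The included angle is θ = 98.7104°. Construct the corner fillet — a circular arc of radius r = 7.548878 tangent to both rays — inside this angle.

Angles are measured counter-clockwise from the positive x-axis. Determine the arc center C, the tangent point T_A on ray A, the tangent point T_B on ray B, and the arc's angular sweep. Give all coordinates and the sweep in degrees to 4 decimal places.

bisector direction at 218.2948° = (-0.784833,-0.619708)
center distance |VC| = r/sin(θ/2) = 7.548878/sin(49.3552°) = 9.948937
C = V + |VC|·bis = (-27.4751,-34.1695)
T_A = V + ((C−V)·d_A)·d_A = V + 6.4804·d_A = (-26.0269,-26.7608)
T_B = V + ((C−V)·d_B)·d_B = V + 6.4804·d_B = (-19.9326,-34.4790)
sweep = 180° − θ = 81.2896°

center=(-27.4751,-34.1695) T_A=(-26.0269,-26.7608) T_B=(-19.9326,-34.4790) sweep=81.2896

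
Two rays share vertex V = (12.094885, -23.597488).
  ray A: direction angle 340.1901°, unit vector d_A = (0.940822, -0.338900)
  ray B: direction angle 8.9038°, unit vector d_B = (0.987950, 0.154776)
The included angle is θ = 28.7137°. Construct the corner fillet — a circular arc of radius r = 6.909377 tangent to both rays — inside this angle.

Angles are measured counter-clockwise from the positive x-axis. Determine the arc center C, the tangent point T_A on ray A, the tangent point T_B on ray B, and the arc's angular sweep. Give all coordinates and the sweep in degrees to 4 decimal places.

bisector direction at 354.5469° = (0.995474,-0.095030)
center distance |VC| = r/sin(θ/2) = 6.909377/sin(14.3568°) = 27.864844
C = V + |VC|·bis = (39.8336,-26.2455)
T_A = V + ((C−V)·d_A)·d_A = V + 26.9946·d_A = (37.4920,-32.7460)
T_B = V + ((C−V)·d_B)·d_B = V + 26.9946·d_B = (38.7642,-19.4194)
sweep = 180° − θ = 151.2863°

center=(39.8336,-26.2455) T_A=(37.4920,-32.7460) T_B=(38.7642,-19.4194) sweep=151.2863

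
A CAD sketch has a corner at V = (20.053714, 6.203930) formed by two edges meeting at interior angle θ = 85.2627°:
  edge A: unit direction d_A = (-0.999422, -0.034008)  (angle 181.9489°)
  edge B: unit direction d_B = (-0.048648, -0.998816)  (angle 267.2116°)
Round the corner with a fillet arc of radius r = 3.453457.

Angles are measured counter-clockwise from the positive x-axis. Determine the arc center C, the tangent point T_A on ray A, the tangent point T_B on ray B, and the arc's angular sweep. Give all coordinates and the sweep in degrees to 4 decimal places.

bisector direction at 224.5803° = (-0.712268,-0.701908)
center distance |VC| = r/sin(θ/2) = 3.453457/sin(42.6313°) = 5.099020
C = V + |VC|·bis = (16.4218,2.6249)
T_A = V + ((C−V)·d_A)·d_A = V + 3.7515·d_A = (16.3044,6.0763)
T_B = V + ((C−V)·d_B)·d_B = V + 3.7515·d_B = (19.8712,2.4569)
sweep = 180° − θ = 94.7373°

center=(16.4218,2.6249) T_A=(16.3044,6.0763) T_B=(19.8712,2.4569) sweep=94.7373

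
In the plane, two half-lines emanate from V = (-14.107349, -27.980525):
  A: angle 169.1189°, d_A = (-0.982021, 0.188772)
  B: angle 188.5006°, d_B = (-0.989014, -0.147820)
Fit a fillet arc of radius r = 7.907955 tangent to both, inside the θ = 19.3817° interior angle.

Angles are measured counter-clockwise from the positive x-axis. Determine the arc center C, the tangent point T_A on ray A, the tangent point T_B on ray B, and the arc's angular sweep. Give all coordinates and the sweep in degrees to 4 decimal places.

center=(-61.0755,-27.0047) T_A=(-59.5827,-19.2389) T_B=(-59.9066,-34.8258) sweep=160.6183

bisector direction at 178.8098° = (-0.999784,0.020772)
center distance |VC| = r/sin(θ/2) = 7.907955/sin(9.6908°) = 46.978333
C = V + |VC|·bis = (-61.0755,-27.0047)
T_A = V + ((C−V)·d_A)·d_A = V + 46.3080·d_A = (-59.5827,-19.2389)
T_B = V + ((C−V)·d_B)·d_B = V + 46.3080·d_B = (-59.9066,-34.8258)
sweep = 180° − θ = 160.6183°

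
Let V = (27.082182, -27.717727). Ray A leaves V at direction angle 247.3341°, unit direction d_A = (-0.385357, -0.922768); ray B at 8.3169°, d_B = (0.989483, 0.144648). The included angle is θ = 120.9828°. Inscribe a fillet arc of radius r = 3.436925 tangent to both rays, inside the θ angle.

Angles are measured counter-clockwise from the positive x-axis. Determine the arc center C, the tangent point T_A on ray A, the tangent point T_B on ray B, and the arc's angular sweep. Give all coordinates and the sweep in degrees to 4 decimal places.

center=(29.5041,-30.8371) T_A=(26.3326,-29.5127) T_B=(29.0069,-27.4364) sweep=59.0172

bisector direction at 307.8255° = (0.613259,-0.789882)
center distance |VC| = r/sin(θ/2) = 3.436925/sin(60.4914°) = 3.949209
C = V + |VC|·bis = (29.5041,-30.8371)
T_A = V + ((C−V)·d_A)·d_A = V + 1.9452·d_A = (26.3326,-29.5127)
T_B = V + ((C−V)·d_B)·d_B = V + 1.9452·d_B = (29.0069,-27.4364)
sweep = 180° − θ = 59.0172°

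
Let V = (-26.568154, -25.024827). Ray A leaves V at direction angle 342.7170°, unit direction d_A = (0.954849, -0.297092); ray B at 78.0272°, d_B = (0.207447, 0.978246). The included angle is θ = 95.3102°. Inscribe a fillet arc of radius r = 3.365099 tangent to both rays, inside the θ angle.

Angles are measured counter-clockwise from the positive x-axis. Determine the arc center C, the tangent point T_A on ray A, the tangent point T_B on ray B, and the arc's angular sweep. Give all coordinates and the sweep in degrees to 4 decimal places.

bisector direction at 30.3721° = (0.862760,0.505614)
center distance |VC| = r/sin(θ/2) = 3.365099/sin(47.6551°) = 4.552947
C = V + |VC|·bis = (-22.6401,-22.7228)
T_A = V + ((C−V)·d_A)·d_A = V + 3.0668·d_A = (-23.6398,-25.9360)
T_B = V + ((C−V)·d_B)·d_B = V + 3.0668·d_B = (-25.9319,-22.0247)
sweep = 180° − θ = 84.6898°

center=(-22.6401,-22.7228) T_A=(-23.6398,-25.9360) T_B=(-25.9319,-22.0247) sweep=84.6898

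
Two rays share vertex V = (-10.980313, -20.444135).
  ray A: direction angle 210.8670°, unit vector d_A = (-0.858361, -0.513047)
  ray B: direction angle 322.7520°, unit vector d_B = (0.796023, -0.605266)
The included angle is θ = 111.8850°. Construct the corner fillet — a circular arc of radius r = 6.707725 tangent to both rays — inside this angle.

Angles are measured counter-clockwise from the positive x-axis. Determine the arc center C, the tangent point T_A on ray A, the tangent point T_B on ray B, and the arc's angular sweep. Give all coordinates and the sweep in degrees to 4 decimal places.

center=(-11.4309,-28.5280) T_A=(-14.8723,-22.7704) T_B=(-7.3710,-23.1885) sweep=68.1150

bisector direction at 266.8095° = (-0.055656,-0.998450)
center distance |VC| = r/sin(θ/2) = 6.707725/sin(55.9425°) = 8.096463
C = V + |VC|·bis = (-11.4309,-28.5280)
T_A = V + ((C−V)·d_A)·d_A = V + 4.5342·d_A = (-14.8723,-22.7704)
T_B = V + ((C−V)·d_B)·d_B = V + 4.5342·d_B = (-7.3710,-23.1885)
sweep = 180° − θ = 68.1150°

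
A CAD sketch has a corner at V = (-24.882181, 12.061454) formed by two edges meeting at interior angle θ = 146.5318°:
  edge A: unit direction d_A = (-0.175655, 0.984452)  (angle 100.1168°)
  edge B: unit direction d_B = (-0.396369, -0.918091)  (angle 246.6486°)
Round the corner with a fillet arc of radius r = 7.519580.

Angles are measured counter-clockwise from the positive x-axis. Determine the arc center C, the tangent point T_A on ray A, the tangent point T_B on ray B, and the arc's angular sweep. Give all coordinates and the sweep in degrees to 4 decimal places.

center=(-32.6820,12.9663) T_A=(-25.2793,14.2872) T_B=(-25.7783,9.9858) sweep=33.4682

bisector direction at 173.3827° = (-0.993338,0.115237)
center distance |VC| = r/sin(θ/2) = 7.519580/sin(73.2659°) = 7.852106
C = V + |VC|·bis = (-32.6820,12.9663)
T_A = V + ((C−V)·d_A)·d_A = V + 2.2609·d_A = (-25.2793,14.2872)
T_B = V + ((C−V)·d_B)·d_B = V + 2.2609·d_B = (-25.7783,9.9858)
sweep = 180° − θ = 33.4682°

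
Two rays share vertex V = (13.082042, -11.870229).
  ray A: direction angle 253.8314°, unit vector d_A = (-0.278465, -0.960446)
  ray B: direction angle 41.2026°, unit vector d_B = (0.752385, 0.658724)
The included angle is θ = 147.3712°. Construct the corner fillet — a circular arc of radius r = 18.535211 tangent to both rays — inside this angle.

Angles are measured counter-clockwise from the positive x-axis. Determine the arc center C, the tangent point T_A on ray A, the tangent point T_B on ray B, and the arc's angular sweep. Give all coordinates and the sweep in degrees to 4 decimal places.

bisector direction at 327.5170° = (0.843551,-0.537049)
center distance |VC| = r/sin(θ/2) = 18.535211/sin(73.6856°) = 19.312848
C = V + |VC|·bis = (29.3734,-22.2422)
T_A = V + ((C−V)·d_A)·d_A = V + 5.4251·d_A = (11.5713,-17.0808)
T_B = V + ((C−V)·d_B)·d_B = V + 5.4251·d_B = (17.1638,-8.2966)
sweep = 180° − θ = 32.6288°

center=(29.3734,-22.2422) T_A=(11.5713,-17.0808) T_B=(17.1638,-8.2966) sweep=32.6288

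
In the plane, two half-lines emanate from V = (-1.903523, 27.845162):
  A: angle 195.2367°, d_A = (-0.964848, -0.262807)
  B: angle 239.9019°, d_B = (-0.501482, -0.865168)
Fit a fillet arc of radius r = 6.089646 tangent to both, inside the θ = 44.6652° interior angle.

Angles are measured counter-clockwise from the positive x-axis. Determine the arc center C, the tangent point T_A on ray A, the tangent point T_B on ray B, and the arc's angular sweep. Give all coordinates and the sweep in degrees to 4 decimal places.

bisector direction at 217.5693° = (-0.792616,-0.609721)
center distance |VC| = r/sin(θ/2) = 6.089646/sin(22.3326°) = 16.026121
C = V + |VC|·bis = (-14.6061,18.0737)
T_A = V + ((C−V)·d_A)·d_A = V + 14.8241·d_A = (-16.2065,23.9493)
T_B = V + ((C−V)·d_B)·d_B = V + 14.8241·d_B = (-9.3375,15.0199)
sweep = 180° − θ = 135.3348°

center=(-14.6061,18.0737) T_A=(-16.2065,23.9493) T_B=(-9.3375,15.0199) sweep=135.3348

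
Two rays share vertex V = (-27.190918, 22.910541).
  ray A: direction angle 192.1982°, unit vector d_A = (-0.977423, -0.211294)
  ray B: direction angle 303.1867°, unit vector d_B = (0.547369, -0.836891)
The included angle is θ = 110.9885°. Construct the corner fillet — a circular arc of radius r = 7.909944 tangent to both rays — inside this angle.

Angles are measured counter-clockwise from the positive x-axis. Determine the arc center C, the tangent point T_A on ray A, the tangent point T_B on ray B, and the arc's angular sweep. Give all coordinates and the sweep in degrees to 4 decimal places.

bisector direction at 247.6925° = (-0.379578,-0.925160)
center distance |VC| = r/sin(θ/2) = 7.909944/sin(55.4943°) = 9.598639
C = V + |VC|·bis = (-30.8344,14.0303)
T_A = V + ((C−V)·d_A)·d_A = V + 5.4375·d_A = (-32.5057,21.7616)
T_B = V + ((C−V)·d_B)·d_B = V + 5.4375·d_B = (-24.2146,18.3599)
sweep = 180° − θ = 69.0115°

center=(-30.8344,14.0303) T_A=(-32.5057,21.7616) T_B=(-24.2146,18.3599) sweep=69.0115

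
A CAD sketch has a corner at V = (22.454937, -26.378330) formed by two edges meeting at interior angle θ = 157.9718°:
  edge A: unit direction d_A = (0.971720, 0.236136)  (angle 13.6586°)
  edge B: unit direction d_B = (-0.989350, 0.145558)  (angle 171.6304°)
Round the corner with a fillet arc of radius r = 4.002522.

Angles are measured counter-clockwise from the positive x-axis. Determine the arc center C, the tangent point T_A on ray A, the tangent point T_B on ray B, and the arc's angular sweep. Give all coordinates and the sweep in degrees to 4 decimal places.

center=(22.2668,-22.3050) T_A=(23.2119,-26.1944) T_B=(21.6842,-26.2649) sweep=22.0282

bisector direction at 92.6445° = (-0.046139,0.998935)
center distance |VC| = r/sin(θ/2) = 4.002522/sin(78.9859°) = 4.077631
C = V + |VC|·bis = (22.2668,-22.3050)
T_A = V + ((C−V)·d_A)·d_A = V + 0.7790·d_A = (23.2119,-26.1944)
T_B = V + ((C−V)·d_B)·d_B = V + 0.7790·d_B = (21.6842,-26.2649)
sweep = 180° − θ = 22.0282°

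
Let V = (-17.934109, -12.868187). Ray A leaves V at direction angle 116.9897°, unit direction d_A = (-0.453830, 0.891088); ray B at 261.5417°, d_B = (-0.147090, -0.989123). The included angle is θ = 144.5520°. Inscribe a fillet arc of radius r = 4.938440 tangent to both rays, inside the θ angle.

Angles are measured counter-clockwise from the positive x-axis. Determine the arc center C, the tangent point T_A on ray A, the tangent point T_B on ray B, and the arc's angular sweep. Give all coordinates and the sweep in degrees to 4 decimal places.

center=(-23.0510,-13.7030) T_A=(-18.6504,-11.4617) T_B=(-18.1663,-14.4294) sweep=35.4480

bisector direction at 189.2657° = (-0.986952,-0.161013)
center distance |VC| = r/sin(θ/2) = 4.938440/sin(72.2760°) = 5.184529
C = V + |VC|·bis = (-23.0510,-13.7030)
T_A = V + ((C−V)·d_A)·d_A = V + 1.5783·d_A = (-18.6504,-11.4617)
T_B = V + ((C−V)·d_B)·d_B = V + 1.5783·d_B = (-18.1663,-14.4294)
sweep = 180° − θ = 35.4480°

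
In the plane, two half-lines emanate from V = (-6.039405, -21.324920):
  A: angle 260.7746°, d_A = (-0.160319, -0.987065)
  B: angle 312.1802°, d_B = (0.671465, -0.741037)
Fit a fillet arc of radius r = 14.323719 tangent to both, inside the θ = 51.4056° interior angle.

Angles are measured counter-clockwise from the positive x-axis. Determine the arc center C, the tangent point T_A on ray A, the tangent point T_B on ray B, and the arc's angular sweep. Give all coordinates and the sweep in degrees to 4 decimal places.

center=(3.3282,-52.9951) T_A=(-10.8103,-50.6988) T_B=(13.9426,-43.3773) sweep=128.5944

bisector direction at 286.4774° = (0.283637,-0.958932)
center distance |VC| = r/sin(θ/2) = 14.323719/sin(25.7028°) = 33.026553
C = V + |VC|·bis = (3.3282,-52.9951)
T_A = V + ((C−V)·d_A)·d_A = V + 29.7588·d_A = (-10.8103,-50.6988)
T_B = V + ((C−V)·d_B)·d_B = V + 29.7588·d_B = (13.9426,-43.3773)
sweep = 180° − θ = 128.5944°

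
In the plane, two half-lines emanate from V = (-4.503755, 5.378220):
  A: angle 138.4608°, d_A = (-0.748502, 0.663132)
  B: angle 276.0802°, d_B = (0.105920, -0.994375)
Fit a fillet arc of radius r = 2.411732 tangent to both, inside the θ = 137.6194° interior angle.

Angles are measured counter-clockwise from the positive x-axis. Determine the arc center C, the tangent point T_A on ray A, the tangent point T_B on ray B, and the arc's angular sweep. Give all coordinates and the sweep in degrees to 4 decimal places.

bisector direction at 207.2705° = (-0.888853,-0.458192)
center distance |VC| = r/sin(θ/2) = 2.411732/sin(68.8097°) = 2.586627
C = V + |VC|·bis = (-6.8029,4.1930)
T_A = V + ((C−V)·d_A)·d_A = V + 0.9350·d_A = (-5.2036,5.9982)
T_B = V + ((C−V)·d_B)·d_B = V + 0.9350·d_B = (-4.4047,4.4485)
sweep = 180° − θ = 42.3806°

center=(-6.8029,4.1930) T_A=(-5.2036,5.9982) T_B=(-4.4047,4.4485) sweep=42.3806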